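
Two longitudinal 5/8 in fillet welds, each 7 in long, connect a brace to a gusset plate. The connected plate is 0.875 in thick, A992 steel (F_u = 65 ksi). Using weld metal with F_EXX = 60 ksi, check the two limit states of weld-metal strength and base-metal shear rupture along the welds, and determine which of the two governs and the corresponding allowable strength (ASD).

R_n/Ω ≈ 111 kips (weld metal governs)

t_e = 0.707 × 0.625 = 0.4419 in; L = 14 in.
Weld metal: R_n/Ω = (1/2.0) × 0.6 × 60 × 0.4419 × 14 = 111.4 kips.
Base metal (shear rupture): R_n/Ω = (1/2.0) × 0.6 × 65 × 0.875 × 14 = 238.9 kips.
Governing: weld metal.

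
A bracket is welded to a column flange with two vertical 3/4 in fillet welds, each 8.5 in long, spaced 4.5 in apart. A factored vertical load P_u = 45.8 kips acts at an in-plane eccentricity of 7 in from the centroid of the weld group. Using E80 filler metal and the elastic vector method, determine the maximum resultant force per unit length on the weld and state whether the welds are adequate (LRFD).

E80XX → F_EXX = 80 ksi.
Total weld length L_w = 17 in. Treat welds as unit-width lines.
Polar moment about centroid: J = 2[d³/12 + d(b/2)²] = 2[8.5³/12 + 8.5×2.25²] = 188.4 in³.
Direct shear f_v = P/L_w = 45.8 / 17 = 2.694 kip/in (vertical).
Torsion M = P·e = 45.8 × 7 = 320.6 kip·in.
Critical point at (x, y) = (2.25, 4.25) from centroid. f_tx = M·y/J = 7.232 kip/in; f_ty = M·x/J = 3.828 kip/in.
Resultant f_max = √[f_tx² + (f_v + f_ty)²] = √[7.232² + (2.694 + 3.828)²] = 9.739 kip/in.
Capacity per unit length: φr_n = 0.75 × 0.6 × 80 × (0.707 × 0.75) = 19.09 kip/in.
9.739 ≤ 19.09 → adequate.

f_max ≈ 9.74 kip/in; adequate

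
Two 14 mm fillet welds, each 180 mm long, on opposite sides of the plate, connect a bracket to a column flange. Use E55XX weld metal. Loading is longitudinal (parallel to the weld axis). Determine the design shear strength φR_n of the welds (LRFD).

φR_n ≈ 882 kN

E55XX → F_EXX = 550 MPa.
Effective throat t_e = 0.707 × 14 = 9.898 mm.
Total length L = 360 mm; A_we = 9.898 × 360 = 3563 mm².
F_nw = 0.6 F_EXX = 0.6 × 550 = 330 MPa.
φR_n = 0.75 × 330 × 3563 × 10⁻³ = 881.9 kN.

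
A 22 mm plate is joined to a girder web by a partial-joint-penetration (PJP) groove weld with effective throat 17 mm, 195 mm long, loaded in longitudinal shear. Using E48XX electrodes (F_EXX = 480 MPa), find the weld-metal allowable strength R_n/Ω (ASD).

Effective throat (given) t_e = 17 mm.
A_we = 17 × 195 = 3315 mm².
F_nw = 0.6 F_EXX = 288 MPa.
R_n/Ω = (288 × 3315) / 2.0 × 10⁻³ = 477.4 kN.

R_n/Ω ≈ 477 kN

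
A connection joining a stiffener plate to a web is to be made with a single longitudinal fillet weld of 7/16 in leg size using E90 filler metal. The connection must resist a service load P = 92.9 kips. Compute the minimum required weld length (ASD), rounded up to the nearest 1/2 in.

E90XX → F_EXX = 90 ksi.
Throat t_e = 0.707 × 0.4375 = 0.3093 in.
r_n/Ω = (0.6 × 90 × 0.3093) / 2.0 = 8.351 kip/in.
L_req = P / (r_n/Ω) = 92.9 / 8.351 = 11.12 in total.
Round up → use L = 11.5 in.

L = 11.5 in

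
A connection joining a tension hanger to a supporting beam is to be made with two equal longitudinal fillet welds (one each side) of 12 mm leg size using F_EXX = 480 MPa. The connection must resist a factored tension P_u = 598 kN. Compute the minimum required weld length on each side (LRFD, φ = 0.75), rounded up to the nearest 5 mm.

Throat t_e = 0.707 × 12 = 8.484 mm.
φr_n = 0.75 × 0.6 × 480 × 8.484 × 10⁻³ = 1.833 kN/mm.
L_req = P_u / φr_n = 598 / 1.833 = 326.3 mm total.
Per side: 326.3 / 2 = 163.2 mm.
Round up → use L = 165 mm on each side.

L = 165 mm on each side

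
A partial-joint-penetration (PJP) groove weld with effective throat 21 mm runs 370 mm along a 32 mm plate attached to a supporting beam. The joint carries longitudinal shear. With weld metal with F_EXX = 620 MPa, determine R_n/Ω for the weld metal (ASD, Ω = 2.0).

Effective throat (given) t_e = 21 mm.
A_we = 21 × 370 = 7770 mm².
F_nw = 0.6 F_EXX = 372 MPa.
R_n/Ω = (372 × 7770) / 2.0 × 10⁻³ = 1445 kN.

R_n/Ω ≈ 1450 kN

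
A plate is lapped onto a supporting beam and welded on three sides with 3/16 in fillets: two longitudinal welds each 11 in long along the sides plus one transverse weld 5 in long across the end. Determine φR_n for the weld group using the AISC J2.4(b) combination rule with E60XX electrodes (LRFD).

E60XX → F_EXX = 60 ksi.
t_e = 0.707 × 0.1875 = 0.1326 in.
R_nwl = 0.6 × 60 × 0.1326 × 22 = 105 kips (longitudinal, 2 welds).
R_nwt = 0.6 × 60 × 0.1326 × 5 = 23.86 kips (transverse, base value).
(i) R_nwl + R_nwt = 128.9 kips; (ii) 0.85 R_nwl + 1.5 R_nwt = 125 kips.
R_n = max = 128.9 kips [governs: (i)]; φR_n = 96.64 kips.

φR_n ≈ 96.6 kips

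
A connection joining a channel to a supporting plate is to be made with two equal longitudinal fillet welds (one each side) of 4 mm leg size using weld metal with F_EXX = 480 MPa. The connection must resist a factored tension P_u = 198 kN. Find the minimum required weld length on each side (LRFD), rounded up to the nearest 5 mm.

Throat t_e = 0.707 × 4 = 2.828 mm.
φr_n = 0.75 × 0.6 × 480 × 2.828 × 10⁻³ = 0.6108 kN/mm.
L_req = P_u / φr_n = 198 / 0.6108 = 324.1 mm total.
Per side: 324.1 / 2 = 162.1 mm.
Round up → use L = 165 mm on each side.

L = 165 mm on each side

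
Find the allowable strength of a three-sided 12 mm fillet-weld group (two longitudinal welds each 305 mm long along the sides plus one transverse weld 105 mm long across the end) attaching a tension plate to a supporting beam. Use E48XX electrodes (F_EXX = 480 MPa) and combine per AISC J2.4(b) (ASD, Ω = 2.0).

R_n/Ω ≈ 874 kN

t_e = 0.707 × 12 = 8.484 mm.
R_nwl = 0.6 × 480 × 8.484 × 610 × 10⁻³ = 1490 kN (longitudinal, 2 welds).
R_nwt = 0.6 × 480 × 8.484 × 105 × 10⁻³ = 256.6 kN (transverse, base value).
(i) R_nwl + R_nwt = 1747 kN; (ii) 0.85 R_nwl + 1.5 R_nwt = 1652 kN.
R_n = max = 1747 kN [governs: (i)]; R_n/Ω = 873.5 kN.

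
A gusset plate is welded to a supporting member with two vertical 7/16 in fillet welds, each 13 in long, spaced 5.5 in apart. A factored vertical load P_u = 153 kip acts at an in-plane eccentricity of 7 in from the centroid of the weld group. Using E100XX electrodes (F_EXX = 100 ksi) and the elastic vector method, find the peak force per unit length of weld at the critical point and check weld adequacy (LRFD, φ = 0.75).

f_max ≈ 16.6 kip/in; NOT adequate

Total weld length L_w = 26 in. Treat welds as unit-width lines.
Polar moment about centroid: J = 2[d³/12 + d(b/2)²] = 2[13³/12 + 13×2.75²] = 562.8 in³.
Direct shear f_v = P/L_w = 153 / 26 = 5.885 kip/in (vertical).
Torsion M = P·e = 153 × 7 = 1071 kip·in.
Critical point at (x, y) = (2.75, 6.5) from centroid. f_tx = M·y/J = 12.37 kip/in; f_ty = M·x/J = 5.233 kip/in.
Resultant f_max = √[f_tx² + (f_v + f_ty)²] = √[12.37² + (5.885 + 5.233)²] = 16.63 kip/in.
Capacity per unit length: φr_n = 0.75 × 0.6 × 100 × (0.707 × 0.4375) = 13.92 kip/in.
16.63 > 13.92 → NOT adequate.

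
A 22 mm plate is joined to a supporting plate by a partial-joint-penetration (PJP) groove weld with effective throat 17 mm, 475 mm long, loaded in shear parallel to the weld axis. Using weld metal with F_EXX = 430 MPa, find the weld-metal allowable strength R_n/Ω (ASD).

Effective throat (given) t_e = 17 mm.
A_we = 17 × 475 = 8075 mm².
F_nw = 0.6 F_EXX = 258 MPa.
R_n/Ω = (258 × 8075) / 2.0 × 10⁻³ = 1042 kN.

R_n/Ω ≈ 1040 kN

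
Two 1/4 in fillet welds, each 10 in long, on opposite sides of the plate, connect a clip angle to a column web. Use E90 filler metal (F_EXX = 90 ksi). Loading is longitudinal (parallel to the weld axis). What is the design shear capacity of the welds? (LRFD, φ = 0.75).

Effective throat t_e = 0.707 × 0.25 = 0.1767 in.
Total length L = 20 in; A_we = 0.1767 × 20 = 3.535 in².
F_nw = 0.6 F_EXX = 0.6 × 90 = 54 ksi.
φR_n = 0.75 × 54 × 3.535 = 143.2 kips.

φR_n ≈ 143 kips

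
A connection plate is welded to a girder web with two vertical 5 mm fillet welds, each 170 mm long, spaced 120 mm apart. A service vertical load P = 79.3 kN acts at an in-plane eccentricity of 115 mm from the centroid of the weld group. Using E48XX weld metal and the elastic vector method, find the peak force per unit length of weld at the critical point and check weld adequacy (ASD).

E48XX → F_EXX = 480 MPa.
Total weld length L_w = 340 mm. Treat welds as unit-width lines.
Polar moment about centroid: J = 2[d³/12 + d(b/2)²] = 2[170³/12 + 170×60²] = 2043000 mm³.
Direct shear f_v = P/L_w = 79.3×10³ / 340 = 233.2 N/mm (vertical).
Torsion M = P·e = 79.3×10³ × 115 = 9119500 N·mm.
Critical point at (x, y) = (60, 85) from centroid. f_tx = M·y/J = 379.5 N/mm; f_ty = M·x/J = 267.8 N/mm.
Resultant f_max = √[f_tx² + (f_v + f_ty)²] = √[379.5² + (233.2 + 267.8)²] = 628.5 N/mm.
Capacity per unit length: r_n/Ω = (1/2.0) × 0.6 × 480 × (0.707 × 5) = 509 N/mm.
628.5 > 509 → NOT adequate.

f_max ≈ 629 N/mm; NOT adequate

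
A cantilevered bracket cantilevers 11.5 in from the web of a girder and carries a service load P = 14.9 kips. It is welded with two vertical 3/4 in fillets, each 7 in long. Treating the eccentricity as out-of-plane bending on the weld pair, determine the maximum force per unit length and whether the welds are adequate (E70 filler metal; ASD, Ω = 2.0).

E70XX → F_EXX = 70 ksi.
L_w = 2 × 7 = 14 in; section modulus (unit throat) S = 2 × L²/6 = 16.33 in².
Direct shear f_v = P/L_w = 14.9/14 = 1.064 kip/in.
Moment M = P × e = 14.9 × 11.5 = 171.35 kip·in; bending f_b = M/S = 10.49 kip/in.
f_max = √(f_v² + f_b²) = √(1.064² + 10.49²) = 10.54 kip/in.
r_n/Ω = (1/2.0) × 0.6 × 70 × (0.707 × 0.75) = 11.14 kip/in → adequate.

f_max ≈ 10.5 kip/in; adequate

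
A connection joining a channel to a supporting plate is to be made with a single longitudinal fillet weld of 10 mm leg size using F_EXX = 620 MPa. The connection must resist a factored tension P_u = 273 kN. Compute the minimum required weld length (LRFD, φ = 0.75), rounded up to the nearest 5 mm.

Throat t_e = 0.707 × 10 = 7.07 mm.
φr_n = 0.75 × 0.6 × 620 × 7.07 × 10⁻³ = 1.973 kN/mm.
L_req = P_u / φr_n = 273 / 1.973 = 138.4 mm total.
Round up → use L = 140 mm.

L = 140 mm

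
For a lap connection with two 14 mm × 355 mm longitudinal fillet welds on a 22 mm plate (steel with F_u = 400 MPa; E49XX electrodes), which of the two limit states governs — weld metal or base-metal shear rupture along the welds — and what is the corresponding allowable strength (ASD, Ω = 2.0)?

E49XX → F_EXX = 490 MPa.
t_e = 0.707 × 14 = 9.898 mm; L = 710 mm.
Weld metal: R_n/Ω = (1/2.0) × 0.6 × 490 × 9.898 × 710 × 10⁻³ = 1033 kN.
Base metal (shear rupture): R_n/Ω = (1/2.0) × 0.6 × 400 × 22 × 710 × 10⁻³ = 1874 kN.
Governing: weld metal.

R_n/Ω ≈ 1030 kN (weld metal governs)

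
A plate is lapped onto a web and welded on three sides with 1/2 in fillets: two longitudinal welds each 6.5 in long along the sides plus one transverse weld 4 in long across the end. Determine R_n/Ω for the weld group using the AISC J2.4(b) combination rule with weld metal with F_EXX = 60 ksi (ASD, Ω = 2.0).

t_e = 0.707 × 0.5 = 0.3535 in.
R_nwl = 0.6 × 60 × 0.3535 × 13 = 165.4 kips (longitudinal, 2 welds).
R_nwt = 0.6 × 60 × 0.3535 × 4 = 50.9 kips (transverse, base value).
(i) R_nwl + R_nwt = 216.3 kips; (ii) 0.85 R_nwl + 1.5 R_nwt = 217 kips.
R_n = max = 217 kips [governs: (ii)]; R_n/Ω = 108.5 kips.

R_n/Ω ≈ 108 kips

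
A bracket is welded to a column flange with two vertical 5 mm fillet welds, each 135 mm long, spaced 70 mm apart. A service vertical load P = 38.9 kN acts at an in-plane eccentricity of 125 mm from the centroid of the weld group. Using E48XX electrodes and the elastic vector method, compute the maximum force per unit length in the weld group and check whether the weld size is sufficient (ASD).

E48XX → F_EXX = 480 MPa.
Total weld length L_w = 270 mm. Treat welds as unit-width lines.
Polar moment about centroid: J = 2[d³/12 + d(b/2)²] = 2[135³/12 + 135×35²] = 740800 mm³.
Direct shear f_v = P/L_w = 38.9×10³ / 270 = 144.1 N/mm (vertical).
Torsion M = P·e = 38.9×10³ × 125 = 4862500 N·mm.
Critical point at (x, y) = (35, 67.5) from centroid. f_tx = M·y/J = 443.1 N/mm; f_ty = M·x/J = 229.7 N/mm.
Resultant f_max = √[f_tx² + (f_v + f_ty)²] = √[443.1² + (144.1 + 229.7)²] = 579.7 N/mm.
Capacity per unit length: r_n/Ω = (1/2.0) × 0.6 × 480 × (0.707 × 5) = 509 N/mm.
579.7 > 509 → NOT adequate.

f_max ≈ 580 N/mm; NOT adequate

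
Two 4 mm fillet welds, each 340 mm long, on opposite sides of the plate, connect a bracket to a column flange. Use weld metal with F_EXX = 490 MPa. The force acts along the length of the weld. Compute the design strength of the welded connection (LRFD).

φR_n ≈ 424 kN

Effective throat t_e = 0.707 × 4 = 2.828 mm.
Total length L = 680 mm; A_we = 2.828 × 680 = 1923 mm².
F_nw = 0.6 F_EXX = 0.6 × 490 = 294 MPa.
φR_n = 0.75 × 294 × 1923 × 10⁻³ = 424 kN.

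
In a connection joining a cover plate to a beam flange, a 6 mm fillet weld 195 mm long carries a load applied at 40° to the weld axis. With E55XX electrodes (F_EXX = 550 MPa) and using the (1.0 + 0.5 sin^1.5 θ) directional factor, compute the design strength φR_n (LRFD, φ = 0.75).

t_e = 0.707 × 6 = 4.242 mm; A_we = 4.242 × 195 = 827.2 mm².
Directional factor: 1.0 + 0.5 sin^1.5(40°) = 1.258.
F_nw = 0.6 × 550 × 1.258 = 415 MPa.
φR_n = 0.75 × 415 × 827.2 × 10⁻³ = 257.5 kN.

φR_n ≈ 257 kN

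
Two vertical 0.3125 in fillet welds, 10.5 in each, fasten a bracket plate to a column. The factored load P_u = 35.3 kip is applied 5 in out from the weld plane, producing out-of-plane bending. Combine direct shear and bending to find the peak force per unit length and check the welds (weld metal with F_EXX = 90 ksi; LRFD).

f_max ≈ 5.09 kip/in; adequate

L_w = 2 × 10.5 = 21 in; section modulus (unit throat) S = 2 × L²/6 = 36.75 in².
Direct shear f_v = P/L_w = 35.3/21 = 1.681 kip/in.
Moment M = P × e = 35.3 × 5 = 176.5 kip·in; bending f_b = M/S = 4.803 kip/in.
f_max = √(f_v² + f_b²) = √(1.681² + 4.803²) = 5.088 kip/in.
φr_n = 0.75 × 0.6 × 90 × (0.707 × 0.3125) = 8.948 kip/in → adequate.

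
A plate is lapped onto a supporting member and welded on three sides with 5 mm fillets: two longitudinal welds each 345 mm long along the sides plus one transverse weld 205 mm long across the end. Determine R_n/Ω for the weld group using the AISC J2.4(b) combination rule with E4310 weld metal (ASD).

R_n/Ω ≈ 408 kN

E43XX → F_EXX = 430 MPa.
t_e = 0.707 × 5 = 3.535 mm.
R_nwl = 0.6 × 430 × 3.535 × 690 × 10⁻³ = 629.3 kN (longitudinal, 2 welds).
R_nwt = 0.6 × 430 × 3.535 × 205 × 10⁻³ = 187 kN (transverse, base value).
(i) R_nwl + R_nwt = 816.3 kN; (ii) 0.85 R_nwl + 1.5 R_nwt = 815.4 kN.
R_n = max = 816.3 kN [governs: (i)]; R_n/Ω = 408.1 kN.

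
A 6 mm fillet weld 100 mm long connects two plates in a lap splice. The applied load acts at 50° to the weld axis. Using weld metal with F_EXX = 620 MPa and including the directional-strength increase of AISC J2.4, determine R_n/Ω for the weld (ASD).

R_n/Ω ≈ 105 kN

t_e = 0.707 × 6 = 4.242 mm; A_we = 4.242 × 100 = 424.2 mm².
Directional factor: 1.0 + 0.5 sin^1.5(50°) = 1.335.
F_nw = 0.6 × 620 × 1.335 = 496.7 MPa.
R_n/Ω = (496.7 × 424.2) / 2.0 × 10⁻³ = 105.4 kN.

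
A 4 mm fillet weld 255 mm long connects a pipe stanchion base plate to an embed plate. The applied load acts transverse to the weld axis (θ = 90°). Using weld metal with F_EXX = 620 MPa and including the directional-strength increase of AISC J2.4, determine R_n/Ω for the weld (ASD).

R_n/Ω ≈ 201 kN

t_e = 0.707 × 4 = 2.828 mm; A_we = 2.828 × 255 = 721.1 mm².
Directional factor: 1.0 + 0.5 sin^1.5(90°) = 1.5.
F_nw = 0.6 × 620 × 1.5 = 558 MPa.
R_n/Ω = (558 × 721.1) / 2.0 × 10⁻³ = 201.2 kN.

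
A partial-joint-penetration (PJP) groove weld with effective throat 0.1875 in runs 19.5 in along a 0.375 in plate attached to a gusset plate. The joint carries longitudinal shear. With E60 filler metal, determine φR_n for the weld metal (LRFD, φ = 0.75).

φR_n ≈ 98.7 kip

E60XX → F_EXX = 60 ksi.
Effective throat (given) t_e = 0.1875 in.
A_we = 0.1875 × 19.5 = 3.656 in².
F_nw = 0.6 F_EXX = 36 ksi.
φR_n = 0.75 × 36 × 3.656 = 98.72 kip.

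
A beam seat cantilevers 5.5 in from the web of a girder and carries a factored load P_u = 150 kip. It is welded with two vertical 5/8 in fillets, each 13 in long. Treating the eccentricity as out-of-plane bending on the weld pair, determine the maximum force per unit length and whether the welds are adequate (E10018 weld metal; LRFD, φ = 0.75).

f_max ≈ 15.7 kip/in; adequate

E100XX → F_EXX = 100 ksi.
L_w = 2 × 13 = 26 in; section modulus (unit throat) S = 2 × L²/6 = 56.33 in².
Direct shear f_v = P/L_w = 150/26 = 5.769 kip/in.
Moment M = P × e = 150 × 5.5 = 825 kip·in; bending f_b = M/S = 14.64 kip/in.
f_max = √(f_v² + f_b²) = √(5.769² + 14.64²) = 15.74 kip/in.
φr_n = 0.75 × 0.6 × 100 × (0.707 × 0.625) = 19.88 kip/in → adequate.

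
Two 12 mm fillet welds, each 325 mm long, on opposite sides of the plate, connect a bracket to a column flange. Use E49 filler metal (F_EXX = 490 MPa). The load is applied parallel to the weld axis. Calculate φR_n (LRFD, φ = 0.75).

Effective throat t_e = 0.707 × 12 = 8.484 mm.
Total length L = 650 mm; A_we = 8.484 × 650 = 5515 mm².
F_nw = 0.6 F_EXX = 0.6 × 490 = 294 MPa.
φR_n = 0.75 × 294 × 5515 × 10⁻³ = 1216 kN.

φR_n ≈ 1220 kN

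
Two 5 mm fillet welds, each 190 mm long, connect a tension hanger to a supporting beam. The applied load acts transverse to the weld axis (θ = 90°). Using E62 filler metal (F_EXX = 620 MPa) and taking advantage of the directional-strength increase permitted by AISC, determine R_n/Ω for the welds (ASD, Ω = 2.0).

R_n/Ω ≈ 375 kN

t_e = 0.707 × 5 = 3.535 mm; A_we = 3.535 × 380 = 1343 mm².
Directional factor: 1.0 + 0.5 sin^1.5(90°) = 1.5.
F_nw = 0.6 × 620 × 1.5 = 558 MPa.
R_n/Ω = (558 × 1343) / 2.0 × 10⁻³ = 374.8 kN.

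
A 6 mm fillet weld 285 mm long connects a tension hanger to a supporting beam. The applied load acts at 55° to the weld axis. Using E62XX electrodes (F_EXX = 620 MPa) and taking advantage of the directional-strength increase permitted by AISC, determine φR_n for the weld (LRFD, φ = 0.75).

t_e = 0.707 × 6 = 4.242 mm; A_we = 4.242 × 285 = 1209 mm².
Directional factor: 1.0 + 0.5 sin^1.5(55°) = 1.371.
F_nw = 0.6 × 620 × 1.371 = 509.9 MPa.
φR_n = 0.75 × 509.9 × 1209 × 10⁻³ = 462.3 kN.

φR_n ≈ 462 kN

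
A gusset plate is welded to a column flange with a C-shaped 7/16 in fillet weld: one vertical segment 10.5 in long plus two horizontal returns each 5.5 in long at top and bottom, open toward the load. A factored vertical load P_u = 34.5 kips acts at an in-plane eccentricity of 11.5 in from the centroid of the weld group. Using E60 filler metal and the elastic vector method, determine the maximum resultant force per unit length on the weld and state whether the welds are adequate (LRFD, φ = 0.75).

E60XX → F_EXX = 60 ksi.
Total weld length L_w = 21.5 in. Treat welds as unit-width lines.
Centroid: x̄ = 2×5.5×2.75 / 21.5 = 1.407 in from the vertical weld.
Polar moment about centroid: J = I_x + I_y = [10.5³/12 + 2×5.5×5.25²] + [10.5×1.407² + 2(5.5³/12 + 5.5×1.343²)] = 468 in³.
Direct shear f_v = P/L_w = 34.5 / 21.5 = 1.605 kip/in (vertical).
Torsion M = P·e = 34.5 × 11.5 = 396.75 kip·in.
Critical point at (x, y) = (4.093, 5.25) from centroid. f_tx = M·y/J = 4.451 kip/in; f_ty = M·x/J = 3.47 kip/in.
Resultant f_max = √[f_tx² + (f_v + f_ty)²] = √[4.451² + (1.605 + 3.47)²] = 6.75 kip/in.
Capacity per unit length: φr_n = 0.75 × 0.6 × 60 × (0.707 × 0.4375) = 8.351 kip/in.
6.75 ≤ 8.351 → adequate.

f_max ≈ 6.75 kip/in; adequate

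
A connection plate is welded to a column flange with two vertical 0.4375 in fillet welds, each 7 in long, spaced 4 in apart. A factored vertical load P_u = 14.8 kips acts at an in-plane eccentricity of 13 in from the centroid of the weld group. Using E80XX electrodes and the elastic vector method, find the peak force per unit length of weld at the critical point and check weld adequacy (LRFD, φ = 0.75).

f_max ≈ 7.43 kip/in; adequate

E80XX → F_EXX = 80 ksi.
Total weld length L_w = 14 in. Treat welds as unit-width lines.
Polar moment about centroid: J = 2[d³/12 + d(b/2)²] = 2[7³/12 + 7×2²] = 113.2 in³.
Direct shear f_v = P/L_w = 14.8 / 14 = 1.057 kip/in (vertical).
Torsion M = P·e = 14.8 × 13 = 192.4 kip·in.
Critical point at (x, y) = (2, 3.5) from centroid. f_tx = M·y/J = 5.951 kip/in; f_ty = M·x/J = 3.4 kip/in.
Resultant f_max = √[f_tx² + (f_v + f_ty)²] = √[5.951² + (1.057 + 3.4)²] = 7.435 kip/in.
Capacity per unit length: φr_n = 0.75 × 0.6 × 80 × (0.707 × 0.4375) = 11.14 kip/in.
7.435 ≤ 11.14 → adequate.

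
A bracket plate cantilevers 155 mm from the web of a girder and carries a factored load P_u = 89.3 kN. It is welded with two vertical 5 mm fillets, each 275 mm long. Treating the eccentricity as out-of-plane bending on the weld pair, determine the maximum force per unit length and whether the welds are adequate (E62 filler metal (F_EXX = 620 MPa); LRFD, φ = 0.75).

L_w = 2 × 275 = 550 mm; section modulus (unit throat) S = 2 × L²/6 = 25210 mm².
Direct shear f_v = P/L_w = 89.3×10³/550 = 162.4 N/mm.
Moment M = P × e = 89.3×10³ × 155 = 13842000 N·mm; bending f_b = M/S = 549.1 N/mm.
f_max = √(f_v² + f_b²) = √(162.4² + 549.1²) = 572.6 N/mm.
φr_n = 0.75 × 0.6 × 620 × (0.707 × 5) = 986.3 N/mm → adequate.

f_max ≈ 573 N/mm; adequate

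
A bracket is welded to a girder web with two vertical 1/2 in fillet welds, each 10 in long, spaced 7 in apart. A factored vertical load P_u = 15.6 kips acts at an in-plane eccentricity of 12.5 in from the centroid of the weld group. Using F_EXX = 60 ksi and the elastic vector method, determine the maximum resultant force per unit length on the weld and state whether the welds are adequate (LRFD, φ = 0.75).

f_max ≈ 3.4 kip/in; adequate

Total weld length L_w = 20 in. Treat welds as unit-width lines.
Polar moment about centroid: J = 2[d³/12 + d(b/2)²] = 2[10³/12 + 10×3.5²] = 411.7 in³.
Direct shear f_v = P/L_w = 15.6 / 20 = 0.78 kip/in (vertical).
Torsion M = P·e = 15.6 × 12.5 = 195 kip·in.
Critical point at (x, y) = (3.5, 5) from centroid. f_tx = M·y/J = 2.368 kip/in; f_ty = M·x/J = 1.658 kip/in.
Resultant f_max = √[f_tx² + (f_v + f_ty)²] = √[2.368² + (0.78 + 1.658)²] = 3.399 kip/in.
Capacity per unit length: φr_n = 0.75 × 0.6 × 60 × (0.707 × 0.5) = 9.544 kip/in.
3.399 ≤ 9.544 → adequate.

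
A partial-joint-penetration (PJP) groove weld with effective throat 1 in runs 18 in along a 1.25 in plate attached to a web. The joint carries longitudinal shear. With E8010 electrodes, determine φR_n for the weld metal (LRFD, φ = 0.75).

E80XX → F_EXX = 80 ksi.
Effective throat (given) t_e = 1 in.
A_we = 1 × 18 = 18 in².
F_nw = 0.6 F_EXX = 48 ksi.
φR_n = 0.75 × 48 × 18 = 648 kip.

φR_n ≈ 648 kip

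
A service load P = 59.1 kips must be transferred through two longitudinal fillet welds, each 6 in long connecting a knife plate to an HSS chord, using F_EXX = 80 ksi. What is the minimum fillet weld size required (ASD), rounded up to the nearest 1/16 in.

w = 5/16 in

Total weld length L = 12 in.
Required throat t_e = P × Ω / (0.6 F_EXX × L) = 59.1 × 2.0 / (0.6 × 80 × 12) = 0.2052 in.
Required leg w = t_e / 0.707 = 0.2903 in → use 5/16 in.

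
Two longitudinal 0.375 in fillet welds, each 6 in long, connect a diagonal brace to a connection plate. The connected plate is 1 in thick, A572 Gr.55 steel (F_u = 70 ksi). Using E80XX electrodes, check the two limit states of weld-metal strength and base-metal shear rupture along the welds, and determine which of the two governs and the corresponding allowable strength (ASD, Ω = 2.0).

E80XX → F_EXX = 80 ksi.
t_e = 0.707 × 0.375 = 0.2651 in; L = 12 in.
Weld metal: R_n/Ω = (1/2.0) × 0.6 × 80 × 0.2651 × 12 = 76.36 kip.
Base metal (shear rupture): R_n/Ω = (1/2.0) × 0.6 × 70 × 1 × 12 = 252 kip.
Governing: weld metal.

R_n/Ω ≈ 76.4 kip (weld metal governs)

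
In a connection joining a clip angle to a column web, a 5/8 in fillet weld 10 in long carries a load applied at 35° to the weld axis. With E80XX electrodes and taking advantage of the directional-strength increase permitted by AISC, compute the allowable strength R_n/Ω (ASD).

R_n/Ω ≈ 129 kip

E80XX → F_EXX = 80 ksi.
t_e = 0.707 × 0.625 = 0.4419 in; A_we = 0.4419 × 10 = 4.419 in².
Directional factor: 1.0 + 0.5 sin^1.5(35°) = 1.217.
F_nw = 0.6 × 80 × 1.217 = 58.43 ksi.
R_n/Ω = (58.43 × 4.419) / 2.0 = 129.1 kip.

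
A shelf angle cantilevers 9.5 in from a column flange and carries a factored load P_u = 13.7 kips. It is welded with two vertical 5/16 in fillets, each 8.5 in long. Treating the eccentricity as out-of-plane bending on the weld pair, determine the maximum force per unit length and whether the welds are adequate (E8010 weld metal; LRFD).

E80XX → F_EXX = 80 ksi.
L_w = 2 × 8.5 = 17 in; section modulus (unit throat) S = 2 × L²/6 = 24.08 in².
Direct shear f_v = P/L_w = 13.7/17 = 0.8059 kip/in.
Moment M = P × e = 13.7 × 9.5 = 130.15 kip·in; bending f_b = M/S = 5.404 kip/in.
f_max = √(f_v² + f_b²) = √(0.8059² + 5.404²) = 5.464 kip/in.
φr_n = 0.75 × 0.6 × 80 × (0.707 × 0.3125) = 7.954 kip/in → adequate.

f_max ≈ 5.46 kip/in; adequate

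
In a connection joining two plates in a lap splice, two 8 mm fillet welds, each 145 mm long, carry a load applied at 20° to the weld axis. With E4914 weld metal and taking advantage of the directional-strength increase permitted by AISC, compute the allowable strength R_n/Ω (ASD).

R_n/Ω ≈ 265 kN

E49XX → F_EXX = 490 MPa.
t_e = 0.707 × 8 = 5.656 mm; A_we = 5.656 × 290 = 1640 mm².
Directional factor: 1.0 + 0.5 sin^1.5(20°) = 1.1.
F_nw = 0.6 × 490 × 1.1 = 323.4 MPa.
R_n/Ω = (323.4 × 1640) / 2.0 × 10⁻³ = 265.2 kN.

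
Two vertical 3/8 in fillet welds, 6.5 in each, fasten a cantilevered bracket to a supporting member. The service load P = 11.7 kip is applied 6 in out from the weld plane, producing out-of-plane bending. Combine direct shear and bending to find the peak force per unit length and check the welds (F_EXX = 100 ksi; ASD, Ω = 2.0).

f_max ≈ 5.07 kip/in; adequate

L_w = 2 × 6.5 = 13 in; section modulus (unit throat) S = 2 × L²/6 = 14.08 in².
Direct shear f_v = P/L_w = 11.7/13 = 0.9 kip/in.
Moment M = P × e = 11.7 × 6 = 70.2 kip·in; bending f_b = M/S = 4.985 kip/in.
f_max = √(f_v² + f_b²) = √(0.9² + 4.985²) = 5.065 kip/in.
r_n/Ω = (1/2.0) × 0.6 × 100 × (0.707 × 0.375) = 7.954 kip/in → adequate.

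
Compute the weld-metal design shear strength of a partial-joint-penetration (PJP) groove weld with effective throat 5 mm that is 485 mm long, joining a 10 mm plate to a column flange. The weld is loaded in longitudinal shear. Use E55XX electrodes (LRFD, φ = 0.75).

E55XX → F_EXX = 550 MPa.
Effective throat (given) t_e = 5 mm.
A_we = 5 × 485 = 2425 mm².
F_nw = 0.6 F_EXX = 330 MPa.
φR_n = 0.75 × 330 × 2425 × 10⁻³ = 600.2 kN.

φR_n ≈ 600 kN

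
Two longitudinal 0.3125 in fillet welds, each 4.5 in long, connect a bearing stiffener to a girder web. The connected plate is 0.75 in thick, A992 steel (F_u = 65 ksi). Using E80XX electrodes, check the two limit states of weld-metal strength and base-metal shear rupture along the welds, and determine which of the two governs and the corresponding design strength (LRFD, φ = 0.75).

E80XX → F_EXX = 80 ksi.
t_e = 0.707 × 0.3125 = 0.2209 in; L = 9 in.
Weld metal: φR_n = 0.75 × 0.6 × 80 × 0.2209 × 9 = 71.58 kips.
Base metal (shear rupture): φR_n = 0.75 × 0.6 × 65 × 0.75 × 9 = 197.4 kips.
Governing: weld metal.

φR_n ≈ 71.6 kips (weld metal governs)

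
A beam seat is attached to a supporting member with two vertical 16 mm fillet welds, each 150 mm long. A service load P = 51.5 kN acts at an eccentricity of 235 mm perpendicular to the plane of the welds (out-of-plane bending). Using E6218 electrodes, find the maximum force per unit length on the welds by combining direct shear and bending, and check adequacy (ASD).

f_max ≈ 1620 N/mm; adequate

E62XX → F_EXX = 620 MPa.
L_w = 2 × 150 = 300 mm; section modulus (unit throat) S = 2 × L²/6 = 7500 mm².
Direct shear f_v = P/L_w = 51.5×10³/300 = 171.7 N/mm.
Moment M = P × e = 51.5×10³ × 235 = 12102000 N·mm; bending f_b = M/S = 1614 N/mm.
f_max = √(f_v² + f_b²) = √(171.7² + 1614²) = 1623 N/mm.
r_n/Ω = (1/2.0) × 0.6 × 620 × (0.707 × 16) = 2104 N/mm → adequate.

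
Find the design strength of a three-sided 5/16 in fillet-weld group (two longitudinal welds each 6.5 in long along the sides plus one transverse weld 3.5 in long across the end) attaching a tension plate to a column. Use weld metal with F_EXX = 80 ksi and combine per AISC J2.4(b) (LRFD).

t_e = 0.707 × 0.3125 = 0.2209 in.
R_nwl = 0.6 × 80 × 0.2209 × 13 = 137.9 kips (longitudinal, 2 welds).
R_nwt = 0.6 × 80 × 0.2209 × 3.5 = 37.12 kips (transverse, base value).
(i) R_nwl + R_nwt = 175 kips; (ii) 0.85 R_nwl + 1.5 R_nwt = 172.9 kips.
R_n = max = 175 kips [governs: (i)]; φR_n = 131.2 kips.

φR_n ≈ 131 kips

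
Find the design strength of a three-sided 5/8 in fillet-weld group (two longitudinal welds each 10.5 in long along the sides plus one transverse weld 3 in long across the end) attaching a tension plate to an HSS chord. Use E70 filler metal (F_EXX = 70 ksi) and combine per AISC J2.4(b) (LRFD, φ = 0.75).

t_e = 0.707 × 0.625 = 0.4419 in.
R_nwl = 0.6 × 70 × 0.4419 × 21 = 389.7 kips (longitudinal, 2 welds).
R_nwt = 0.6 × 70 × 0.4419 × 3 = 55.68 kips (transverse, base value).
(i) R_nwl + R_nwt = 445.4 kips; (ii) 0.85 R_nwl + 1.5 R_nwt = 414.8 kips.
R_n = max = 445.4 kips [governs: (i)]; φR_n = 334.1 kips.

φR_n ≈ 334 kips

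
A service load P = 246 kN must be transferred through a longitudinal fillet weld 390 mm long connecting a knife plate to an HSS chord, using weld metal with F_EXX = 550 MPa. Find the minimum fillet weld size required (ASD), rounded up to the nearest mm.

w = 6 mm

Total weld length L = 390 mm.
Required throat t_e = P × Ω / (0.6 F_EXX × L) = 246 × 2.0 / (0.6 × 550 × 390 × 10⁻³) = 3.823 mm.
Required leg w = t_e / 0.707 = 5.407 mm → use 6 mm.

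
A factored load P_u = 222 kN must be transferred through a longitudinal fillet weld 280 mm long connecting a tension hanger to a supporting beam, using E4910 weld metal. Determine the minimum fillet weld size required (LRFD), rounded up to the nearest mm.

w = 6 mm

E49XX → F_EXX = 490 MPa.
Total weld length L = 280 mm.
Required throat t_e = P_u / (φ × 0.6 F_EXX × L) = 222 / (0.75 × 0.6 × 490 × 280 × 10⁻³) = 3.596 mm.
Required leg w = t_e / 0.707 = 5.086 mm → use 6 mm.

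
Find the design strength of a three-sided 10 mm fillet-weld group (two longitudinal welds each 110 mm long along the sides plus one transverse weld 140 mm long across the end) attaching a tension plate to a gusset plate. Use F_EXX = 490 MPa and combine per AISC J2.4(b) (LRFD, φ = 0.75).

t_e = 0.707 × 10 = 7.07 mm.
R_nwl = 0.6 × 490 × 7.07 × 220 × 10⁻³ = 457.3 kN (longitudinal, 2 welds).
R_nwt = 0.6 × 490 × 7.07 × 140 × 10⁻³ = 291 kN (transverse, base value).
(i) R_nwl + R_nwt = 748.3 kN; (ii) 0.85 R_nwl + 1.5 R_nwt = 825.2 kN.
R_n = max = 825.2 kN [governs: (ii)]; φR_n = 618.9 kN.

φR_n ≈ 619 kN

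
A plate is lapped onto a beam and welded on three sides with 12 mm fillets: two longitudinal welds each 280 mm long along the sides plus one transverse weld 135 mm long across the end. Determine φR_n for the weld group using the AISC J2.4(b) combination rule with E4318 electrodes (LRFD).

φR_n ≈ 1140 kN

E43XX → F_EXX = 430 MPa.
t_e = 0.707 × 12 = 8.484 mm.
R_nwl = 0.6 × 430 × 8.484 × 560 × 10⁻³ = 1226 kN (longitudinal, 2 welds).
R_nwt = 0.6 × 430 × 8.484 × 135 × 10⁻³ = 295.5 kN (transverse, base value).
(i) R_nwl + R_nwt = 1521 kN; (ii) 0.85 R_nwl + 1.5 R_nwt = 1485 kN.
R_n = max = 1521 kN [governs: (i)]; φR_n = 1141 kN.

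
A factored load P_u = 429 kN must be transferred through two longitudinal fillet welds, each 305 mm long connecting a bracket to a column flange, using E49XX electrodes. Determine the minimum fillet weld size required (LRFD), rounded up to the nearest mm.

w = 5 mm

E49XX → F_EXX = 490 MPa.
Total weld length L = 610 mm.
Required throat t_e = P_u / (φ × 0.6 F_EXX × L) = 429 / (0.75 × 0.6 × 490 × 610 × 10⁻³) = 3.189 mm.
Required leg w = t_e / 0.707 = 4.511 mm → use 5 mm.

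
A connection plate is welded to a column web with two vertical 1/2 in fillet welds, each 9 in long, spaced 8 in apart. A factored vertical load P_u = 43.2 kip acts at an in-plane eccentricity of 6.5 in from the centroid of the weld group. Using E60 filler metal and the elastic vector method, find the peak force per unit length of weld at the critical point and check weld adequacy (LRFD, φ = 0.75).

E60XX → F_EXX = 60 ksi.
Total weld length L_w = 18 in. Treat welds as unit-width lines.
Polar moment about centroid: J = 2[d³/12 + d(b/2)²] = 2[9³/12 + 9×4²] = 409.5 in³.
Direct shear f_v = P/L_w = 43.2 / 18 = 2.4 kip/in (vertical).
Torsion M = P·e = 43.2 × 6.5 = 280.8 kip·in.
Critical point at (x, y) = (4, 4.5) from centroid. f_tx = M·y/J = 3.086 kip/in; f_ty = M·x/J = 2.743 kip/in.
Resultant f_max = √[f_tx² + (f_v + f_ty)²] = √[3.086² + (2.4 + 2.743)²] = 5.998 kip/in.
Capacity per unit length: φr_n = 0.75 × 0.6 × 60 × (0.707 × 0.5) = 9.544 kip/in.
5.998 ≤ 9.544 → adequate.

f_max ≈ 6 kip/in; adequate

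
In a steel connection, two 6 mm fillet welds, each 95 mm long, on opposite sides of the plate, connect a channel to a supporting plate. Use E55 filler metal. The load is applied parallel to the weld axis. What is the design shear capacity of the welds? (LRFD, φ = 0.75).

φR_n ≈ 199 kN

E55XX → F_EXX = 550 MPa.
Effective throat t_e = 0.707 × 6 = 4.242 mm.
Total length L = 190 mm; A_we = 4.242 × 190 = 806 mm².
F_nw = 0.6 F_EXX = 0.6 × 550 = 330 MPa.
φR_n = 0.75 × 330 × 806 × 10⁻³ = 199.5 kN.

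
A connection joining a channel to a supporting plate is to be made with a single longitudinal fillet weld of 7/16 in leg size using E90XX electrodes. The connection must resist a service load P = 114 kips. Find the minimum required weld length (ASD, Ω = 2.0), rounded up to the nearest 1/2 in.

L = 14 in

E90XX → F_EXX = 90 ksi.
Throat t_e = 0.707 × 0.4375 = 0.3093 in.
r_n/Ω = (0.6 × 90 × 0.3093) / 2.0 = 8.351 kip/in.
L_req = P / (r_n/Ω) = 114 / 8.351 = 13.65 in total.
Round up → use L = 14 in.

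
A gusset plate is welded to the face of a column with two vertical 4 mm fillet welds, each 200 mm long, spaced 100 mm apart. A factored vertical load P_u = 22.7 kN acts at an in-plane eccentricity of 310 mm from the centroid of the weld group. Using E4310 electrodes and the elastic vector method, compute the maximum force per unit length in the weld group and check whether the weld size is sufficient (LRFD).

E43XX → F_EXX = 430 MPa.
Total weld length L_w = 400 mm. Treat welds as unit-width lines.
Polar moment about centroid: J = 2[d³/12 + d(b/2)²] = 2[200³/12 + 200×50²] = 2333000 mm³.
Direct shear f_v = P/L_w = 22.7×10³ / 400 = 56.75 N/mm (vertical).
Torsion M = P·e = 22.7×10³ × 310 = 7037000 N·mm.
Critical point at (x, y) = (50, 100) from centroid. f_tx = M·y/J = 301.6 N/mm; f_ty = M·x/J = 150.8 N/mm.
Resultant f_max = √[f_tx² + (f_v + f_ty)²] = √[301.6² + (56.75 + 150.8)²] = 366.1 N/mm.
Capacity per unit length: φr_n = 0.75 × 0.6 × 430 × (0.707 × 4) = 547.2 N/mm.
366.1 ≤ 547.2 → adequate.

f_max ≈ 366 N/mm; adequate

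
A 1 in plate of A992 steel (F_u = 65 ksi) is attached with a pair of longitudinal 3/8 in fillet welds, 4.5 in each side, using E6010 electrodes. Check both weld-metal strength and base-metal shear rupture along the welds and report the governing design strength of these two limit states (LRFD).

E60XX → F_EXX = 60 ksi.
t_e = 0.707 × 0.375 = 0.2651 in; L = 9 in.
Weld metal: φR_n = 0.75 × 0.6 × 60 × 0.2651 × 9 = 64.43 kips.
Base metal (shear rupture): φR_n = 0.75 × 0.6 × 65 × 1 × 9 = 263.2 kips.
Governing: weld metal.

φR_n ≈ 64.4 kips (weld metal governs)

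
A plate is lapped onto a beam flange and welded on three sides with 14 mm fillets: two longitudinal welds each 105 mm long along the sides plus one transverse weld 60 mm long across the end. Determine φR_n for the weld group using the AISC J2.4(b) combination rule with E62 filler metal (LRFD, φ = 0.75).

E62XX → F_EXX = 620 MPa.
t_e = 0.707 × 14 = 9.898 mm.
R_nwl = 0.6 × 620 × 9.898 × 210 × 10⁻³ = 773.2 kN (longitudinal, 2 welds).
R_nwt = 0.6 × 620 × 9.898 × 60 × 10⁻³ = 220.9 kN (transverse, base value).
(i) R_nwl + R_nwt = 994.2 kN; (ii) 0.85 R_nwl + 1.5 R_nwt = 988.6 kN.
R_n = max = 994.2 kN [governs: (i)]; φR_n = 745.6 kN.

φR_n ≈ 746 kN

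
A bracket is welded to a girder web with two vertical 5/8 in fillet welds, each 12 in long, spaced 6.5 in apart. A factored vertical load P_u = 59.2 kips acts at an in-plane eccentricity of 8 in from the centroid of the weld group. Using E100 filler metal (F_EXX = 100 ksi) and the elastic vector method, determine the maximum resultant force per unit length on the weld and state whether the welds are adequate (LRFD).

Total weld length L_w = 24 in. Treat welds as unit-width lines.
Polar moment about centroid: J = 2[d³/12 + d(b/2)²] = 2[12³/12 + 12×3.25²] = 541.5 in³.
Direct shear f_v = P/L_w = 59.2 / 24 = 2.467 kip/in (vertical).
Torsion M = P·e = 59.2 × 8 = 473.6 kip·in.
Critical point at (x, y) = (3.25, 6) from centroid. f_tx = M·y/J = 5.248 kip/in; f_ty = M·x/J = 2.842 kip/in.
Resultant f_max = √[f_tx² + (f_v + f_ty)²] = √[5.248² + (2.467 + 2.842)²] = 7.465 kip/in.
Capacity per unit length: φr_n = 0.75 × 0.6 × 100 × (0.707 × 0.625) = 19.88 kip/in.
7.465 ≤ 19.88 → adequate.

f_max ≈ 7.46 kip/in; adequate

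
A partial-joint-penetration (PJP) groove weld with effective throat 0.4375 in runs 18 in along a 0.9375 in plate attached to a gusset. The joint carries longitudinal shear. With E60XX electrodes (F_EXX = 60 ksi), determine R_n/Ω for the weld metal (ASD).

R_n/Ω ≈ 142 kips

Effective throat (given) t_e = 0.4375 in.
A_we = 0.4375 × 18 = 7.875 in².
F_nw = 0.6 F_EXX = 36 ksi.
R_n/Ω = (36 × 7.875) / 2.0 = 141.8 kips.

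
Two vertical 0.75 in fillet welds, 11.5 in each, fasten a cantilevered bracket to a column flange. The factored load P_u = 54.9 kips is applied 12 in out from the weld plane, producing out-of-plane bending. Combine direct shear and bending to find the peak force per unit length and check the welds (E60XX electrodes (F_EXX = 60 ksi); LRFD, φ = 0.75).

f_max ≈ 15.1 kip/in; NOT adequate

L_w = 2 × 11.5 = 23 in; section modulus (unit throat) S = 2 × L²/6 = 44.08 in².
Direct shear f_v = P/L_w = 54.9/23 = 2.387 kip/in.
Moment M = P × e = 54.9 × 12 = 658.8 kip·in; bending f_b = M/S = 14.94 kip/in.
f_max = √(f_v² + f_b²) = √(2.387² + 14.94²) = 15.13 kip/in.
φr_n = 0.75 × 0.6 × 60 × (0.707 × 0.75) = 14.32 kip/in → NOT adequate.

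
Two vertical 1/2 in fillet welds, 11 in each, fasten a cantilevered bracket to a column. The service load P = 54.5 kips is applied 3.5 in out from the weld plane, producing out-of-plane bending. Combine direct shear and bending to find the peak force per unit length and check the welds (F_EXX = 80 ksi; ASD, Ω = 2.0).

L_w = 2 × 11 = 22 in; section modulus (unit throat) S = 2 × L²/6 = 40.33 in².
Direct shear f_v = P/L_w = 54.5/22 = 2.477 kip/in.
Moment M = P × e = 54.5 × 3.5 = 190.75 kip·in; bending f_b = M/S = 4.729 kip/in.
f_max = √(f_v² + f_b²) = √(2.477² + 4.729²) = 5.339 kip/in.
r_n/Ω = (1/2.0) × 0.6 × 80 × (0.707 × 0.5) = 8.484 kip/in → adequate.

f_max ≈ 5.34 kip/in; adequate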